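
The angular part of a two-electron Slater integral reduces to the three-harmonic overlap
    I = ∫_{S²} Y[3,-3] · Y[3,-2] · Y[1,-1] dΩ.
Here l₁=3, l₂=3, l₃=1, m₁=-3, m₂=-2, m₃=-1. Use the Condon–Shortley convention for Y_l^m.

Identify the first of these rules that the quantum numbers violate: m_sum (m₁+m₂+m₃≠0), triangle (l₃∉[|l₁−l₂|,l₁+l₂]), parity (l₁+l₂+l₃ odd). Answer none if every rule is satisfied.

azimuthal sum: -3 − 2 − 1 = -6  ✗
0 ≤ 1 ≤ 6 (triangle on l)
L = 3 + 3 + 1 = 7 (odd)

m_sum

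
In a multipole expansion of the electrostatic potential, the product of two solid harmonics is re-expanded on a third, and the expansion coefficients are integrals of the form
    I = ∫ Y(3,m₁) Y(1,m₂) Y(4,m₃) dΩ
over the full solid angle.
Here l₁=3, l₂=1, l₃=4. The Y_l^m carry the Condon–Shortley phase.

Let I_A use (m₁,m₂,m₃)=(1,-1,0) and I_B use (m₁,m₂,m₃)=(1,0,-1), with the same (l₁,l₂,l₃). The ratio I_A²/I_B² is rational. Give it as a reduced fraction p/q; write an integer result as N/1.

2/5

Same 3,1,4: normalisation and zero-m 3j drop out of the ratio.
A: Δ: 0! 6! 2! / 9! → 1/252; sum: t=0:+1/96 = 1/96; 3j²(3 1 4; 1 -1 0) = Δ·Π!·Σ² = 1/42  (sign +1)
B: Δ: 0! 6! 2! / 9! → 1/252; sum: t=0:+1/48 = 1/48; 3j²(3 1 4; 1 0 -1) = Δ·Π!·Σ² = 5/84  (sign -1)
I_A²/I_B² = (1/42)/(5/84) = 2/5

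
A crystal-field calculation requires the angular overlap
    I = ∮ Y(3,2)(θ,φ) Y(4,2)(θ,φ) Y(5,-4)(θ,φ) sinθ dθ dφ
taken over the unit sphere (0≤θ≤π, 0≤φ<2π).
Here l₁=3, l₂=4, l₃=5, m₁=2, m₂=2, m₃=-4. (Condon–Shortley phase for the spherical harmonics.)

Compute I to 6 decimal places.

Checks pass: Σm=0; 12 even; l₃=5∈[1,7].
(2·3+1)(2·4+1)(2·5+1) = 693
Δ: 2! 4! 6! / 13! → 1/180180
sum: t=0:+1/576 t=1:−1/144 t=2:+1/576 = -1/288
3j²(3 4 5; 0 0 0) = Δ·Π!·Σ² = 20/1001  (sign +1)
sum: t=0:+1/8640 t=1:−1/2880 = -1/4320
3j²(3 4 5; 2 2 -4) = Δ·Π!·Σ² = 8/429  (sign +1)
combine: 4πI² = 693·20/1001·8/429 = 480/1859
take √, sign +1: I = 0.14334284

0.143343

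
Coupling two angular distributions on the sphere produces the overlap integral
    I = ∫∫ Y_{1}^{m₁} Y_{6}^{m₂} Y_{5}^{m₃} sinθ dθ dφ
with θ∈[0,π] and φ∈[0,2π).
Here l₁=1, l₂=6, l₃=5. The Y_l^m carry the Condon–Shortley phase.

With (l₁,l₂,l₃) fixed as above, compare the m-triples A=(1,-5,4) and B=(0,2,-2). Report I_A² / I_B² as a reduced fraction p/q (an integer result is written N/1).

Same 1,6,5: normalisation and zero-m 3j drop out of the ratio.
A: Δ: 2! 0! 10! / 13! → 1/858; sum: t=0:+1/725760 = 1/725760; 3j²(1 6 5; 1 -5 4) = Δ·Π!·Σ² = 5/78  (sign -1)
B: Δ: 2! 0! 10! / 13! → 1/858; sum: t=1:−1/30240 = -1/30240; 3j²(1 6 5; 0 2 -2) = Δ·Π!·Σ² = 16/429  (sign +1)
I_A²/I_B² = (5/78)/(16/429) = 55/32

55/32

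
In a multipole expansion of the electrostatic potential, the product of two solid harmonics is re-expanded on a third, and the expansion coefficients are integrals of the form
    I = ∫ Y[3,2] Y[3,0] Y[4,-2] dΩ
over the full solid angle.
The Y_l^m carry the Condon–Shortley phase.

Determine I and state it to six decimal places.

Rules hold: Σm=0, L=10 even, 0≤4≤6.
N = 7·7·9 = 441
Δ = 2!·4!·4!/11! = 1/34650
Racah Σ t=0..2: t=0:+1/72 t=1:−1/16 t=2:+1/72 = -5/144
⇒ 3j(3 3 4; 0 0 0)² = 2/77, sgn -1
Racah Σ t=0..1: t=0:+1/72 t=1:−1/96 = 1/288
⇒ 3j(3 3 4; 2 0 -2)² = 1/462, sgn +1
4πI² = N·(3j₀)²·(3jₘ)² = 3/121
I = -1·√(0.0247934/4π) = -0.04441841

-0.044418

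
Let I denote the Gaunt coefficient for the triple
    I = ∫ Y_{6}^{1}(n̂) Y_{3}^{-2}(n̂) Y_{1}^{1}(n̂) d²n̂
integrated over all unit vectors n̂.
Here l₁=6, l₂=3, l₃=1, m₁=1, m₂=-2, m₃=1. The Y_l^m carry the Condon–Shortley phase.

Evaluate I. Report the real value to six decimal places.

|6−3|≤1≤6+3 violated ⇒ I = 0

0.000000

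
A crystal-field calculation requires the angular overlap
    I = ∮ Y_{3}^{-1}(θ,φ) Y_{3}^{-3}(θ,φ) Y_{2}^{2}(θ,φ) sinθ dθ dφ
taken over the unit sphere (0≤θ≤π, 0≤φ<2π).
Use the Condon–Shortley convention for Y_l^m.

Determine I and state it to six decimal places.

0.000000

m-sum = -1 − 3 + 2 = -2 ≠ 0 ⇒ I = 0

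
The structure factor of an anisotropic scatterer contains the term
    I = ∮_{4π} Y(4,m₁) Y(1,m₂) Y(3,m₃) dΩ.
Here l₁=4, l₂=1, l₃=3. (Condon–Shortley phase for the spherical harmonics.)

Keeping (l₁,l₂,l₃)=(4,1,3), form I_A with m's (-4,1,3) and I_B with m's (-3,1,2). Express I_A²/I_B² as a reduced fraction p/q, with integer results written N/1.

l's match ⇒ only the (l;m) 3-j factors differ between A and B.
A: triangle coeff Δ(4,1,3) = 1/252; Σ_t [2,2]: t=2:+1/1440 = 1/1440; (3j)²=1/9 [(4 1 3; -4 1 3)], sign=+1
B: triangle coeff Δ(4,1,3) = 1/252; Σ_t [2,2]: t=2:+1/240 = 1/240; (3j)²=1/12 [(4 1 3; -3 1 2)], sign=-1
I_A²/I_B² = (1/9)/(1/12) = 4/3

4/3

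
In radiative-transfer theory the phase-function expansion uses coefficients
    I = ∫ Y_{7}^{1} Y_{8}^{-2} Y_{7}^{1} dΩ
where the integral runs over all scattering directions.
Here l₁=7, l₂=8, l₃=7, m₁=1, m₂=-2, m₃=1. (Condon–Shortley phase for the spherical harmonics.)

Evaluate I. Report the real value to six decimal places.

Rules hold: Σm=0, L=22 even, 1≤7≤15.
N = 15·17·15 = 3825
Δ = 8!·6!·8!/23! = 1/22086194130
Racah Σ t=1..7: t=1:−1/18289152000 t=2:+1/248832000 t=3:−1/24883200 t=4:+1/11943936 t=5:−1/24883200 t=6:+1/248832000 t=7:−1/18289152000 = 11/975421440
⇒ 3j(7 8 7; 0 0 0)² = 1750/289731, sgn -1
Racah Σ t=0..6: t=0:+1/41803776000 t=1:−1/435456000 t=2:+1/39813120 t=3:−1/18662400 t=4:+1/39813120 t=5:−1/435456000 t=6:+1/41803776000 = -11/1393459200
⇒ 3j(7 8 7; 1 -2 1)² = 600/96577, sgn -1
4πI² = N·(3j₀)²·(3jₘ)² = 78750000/548653937
I = +1·√(0.143533/4π) = 0.10687376

0.106874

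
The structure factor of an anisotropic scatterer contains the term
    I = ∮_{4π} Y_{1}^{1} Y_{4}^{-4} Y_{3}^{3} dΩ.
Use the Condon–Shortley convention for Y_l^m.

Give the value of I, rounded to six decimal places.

m-sum 0 ✓  L=8 even ✓  3≤3≤5 ✓
Π(2lᵢ+1) = 3×9×7 = 189
triangle coeff Δ(1,4,3) = 1/252
Σ_t [1,1]: t=1:−1/36 = -1/36
(3j)²=4/63 [(1 4 3; 0 0 0)], sign=+1
Σ_t [0,0]: t=0:+1/1440 = 1/1440
(3j)²=1/9 [(1 4 3; 1 -4 3)], sign=+1
⇒ 4πI² = 4/3
I = (+1)√(4/3/(4π)) = 0.32573501

0.325735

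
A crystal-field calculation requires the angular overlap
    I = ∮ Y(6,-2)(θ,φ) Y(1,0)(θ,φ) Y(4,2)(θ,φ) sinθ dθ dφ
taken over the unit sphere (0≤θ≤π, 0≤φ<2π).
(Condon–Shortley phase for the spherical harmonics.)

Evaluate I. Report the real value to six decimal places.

0.000000

triangle: need 5≤l₃≤7, have 4; I=0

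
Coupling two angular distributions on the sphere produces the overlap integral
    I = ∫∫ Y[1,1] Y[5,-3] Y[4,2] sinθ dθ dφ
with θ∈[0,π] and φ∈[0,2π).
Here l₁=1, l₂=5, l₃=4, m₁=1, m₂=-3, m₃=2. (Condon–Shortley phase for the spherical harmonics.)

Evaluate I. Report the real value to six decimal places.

Rules hold: Σm=0, L=10 even, 4≤4≤6.
N = 3·11·9 = 297
Δ = 2!·0!·8!/11! = 1/495
Racah Σ t=1..1: t=1:−1/576 = -1/576
⇒ 3j(1 5 4; 0 0 0)² = 5/99, sgn -1
Racah Σ t=0..0: t=0:+1/2880 = 1/2880
⇒ 3j(1 5 4; 1 -3 2)² = 28/495, sgn +1
4πI² = N·(3j₀)²·(3jₘ)² = 28/33
I = -1·√(0.848485/4π) = -0.25984664

-0.259847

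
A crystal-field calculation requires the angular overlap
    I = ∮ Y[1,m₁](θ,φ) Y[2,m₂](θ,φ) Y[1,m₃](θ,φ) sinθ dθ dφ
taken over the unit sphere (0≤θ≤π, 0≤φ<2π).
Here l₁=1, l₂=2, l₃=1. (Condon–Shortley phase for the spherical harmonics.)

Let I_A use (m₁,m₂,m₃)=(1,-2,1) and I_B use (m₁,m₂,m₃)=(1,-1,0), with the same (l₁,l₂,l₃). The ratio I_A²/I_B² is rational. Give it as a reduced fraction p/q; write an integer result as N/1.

Shared (l₁,l₂,l₃)=(1,2,1): N and (l;000)² cancel in I_A²/I_B².
A: Δ = 2!·0!·2!/5! = 1/30; Racah Σ t=0..0: t=0:+1/4 = 1/4; ⇒ 3j(1 2 1; 1 -2 1)² = 1/5, sgn +1
B: Δ = 2!·0!·2!/5! = 1/30; Racah Σ t=0..0: t=0:+1/2 = 1/2; ⇒ 3j(1 2 1; 1 -1 0)² = 1/10, sgn -1
I_A²/I_B² = (1/5)/(1/10) = 2/1

2/1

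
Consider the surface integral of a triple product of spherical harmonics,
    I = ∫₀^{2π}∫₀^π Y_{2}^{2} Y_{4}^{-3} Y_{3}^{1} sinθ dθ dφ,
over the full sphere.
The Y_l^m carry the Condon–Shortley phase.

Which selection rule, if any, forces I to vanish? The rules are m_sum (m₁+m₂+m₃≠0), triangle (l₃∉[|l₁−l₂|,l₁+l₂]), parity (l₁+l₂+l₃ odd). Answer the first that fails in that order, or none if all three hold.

m₁+m₂+m₃ = 2 − 3 + 1 = 0  ✓
triangle: |2−4|=2 ≤ l₃=3 ≤ 2+4=6  ✓
parity: l₁+l₂+l₃ = 9 is odd  ✗

parity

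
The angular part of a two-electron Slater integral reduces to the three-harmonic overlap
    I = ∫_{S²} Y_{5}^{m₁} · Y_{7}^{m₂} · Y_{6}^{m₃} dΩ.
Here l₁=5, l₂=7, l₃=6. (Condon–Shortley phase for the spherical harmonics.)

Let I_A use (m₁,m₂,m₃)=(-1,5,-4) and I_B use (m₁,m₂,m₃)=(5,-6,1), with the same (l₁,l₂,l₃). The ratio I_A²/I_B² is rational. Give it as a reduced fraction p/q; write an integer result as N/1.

Same 5,7,6: normalisation and zero-m 3j drop out of the ratio.
A: Δ: 6! 4! 8! / 19! → 1/174594420; sum: t=4:+1/7741440 t=5:−1/3628800 t=6:+1/24883200 = -37/348364800; 3j²(5 7 6; -1 5 -4) = Δ·Π!·Σ² = 1369/176358  (sign -1)
B: Δ: 6! 4! 8! / 19! → 1/174594420; sum: t=0:+1/87091200 = 1/87091200; 3j²(5 7 6; 5 -6 1) = Δ·Π!·Σ² = 10/969  (sign -1)
I_A²/I_B² = (1369/176358)/(10/969) = 1369/1820

1369/1820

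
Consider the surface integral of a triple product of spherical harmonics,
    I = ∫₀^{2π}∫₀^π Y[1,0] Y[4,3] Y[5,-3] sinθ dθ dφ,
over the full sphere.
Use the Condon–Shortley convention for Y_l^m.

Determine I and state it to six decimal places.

Rules hold: Σm=0, L=10 even, 3≤5≤5.
N = 3·9·11 = 297
Δ = 0!·2!·8!/11! = 1/495
Racah Σ t=0..0: t=0:+1/576 = 1/576
⇒ 3j(1 4 5; 0 0 0)² = 5/99, sgn -1
Racah Σ t=0..0: t=0:+1/5040 = 1/5040
⇒ 3j(1 4 5; 0 3 -3)² = 16/495, sgn +1
4πI² = N·(3j₀)²·(3jₘ)² = 16/33
I = -1·√(0.484848/4π) = -0.19642560

-0.196426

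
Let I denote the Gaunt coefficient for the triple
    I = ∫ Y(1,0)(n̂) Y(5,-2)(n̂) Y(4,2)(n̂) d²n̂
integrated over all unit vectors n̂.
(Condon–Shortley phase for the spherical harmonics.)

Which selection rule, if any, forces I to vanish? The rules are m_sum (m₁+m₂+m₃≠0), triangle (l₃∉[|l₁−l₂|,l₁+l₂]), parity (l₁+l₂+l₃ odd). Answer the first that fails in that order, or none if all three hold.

Σmᵢ = 0  ✓
l₃∈[|l₁−l₂|,l₁+l₂]=[4,6], have l₃=4  ✓
Σlᵢ = 10 ⇒ even  ✓

none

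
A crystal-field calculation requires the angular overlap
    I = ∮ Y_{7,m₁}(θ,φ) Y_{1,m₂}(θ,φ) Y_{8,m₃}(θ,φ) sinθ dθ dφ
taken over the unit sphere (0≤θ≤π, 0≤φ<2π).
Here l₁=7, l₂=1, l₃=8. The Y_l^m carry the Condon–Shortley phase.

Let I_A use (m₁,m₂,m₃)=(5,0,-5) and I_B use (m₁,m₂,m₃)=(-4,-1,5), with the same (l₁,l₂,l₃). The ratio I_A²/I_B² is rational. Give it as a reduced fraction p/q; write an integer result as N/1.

Same 7,1,8: normalisation and zero-m 3j drop out of the ratio.
A: Δ: 0! 14! 2! / 17! → 1/2040; sum: t=0:+1/958003200 = 1/958003200; 3j²(7 1 8; 5 0 -5) = Δ·Π!·Σ² = 13/680  (sign -1)
B: Δ: 0! 14! 2! / 17! → 1/2040; sum: t=0:+1/479001600 = 1/479001600; 3j²(7 1 8; -4 -1 5) = Δ·Π!·Σ² = 13/340  (sign -1)
I_A²/I_B² = (13/680)/(13/340) = 1/2

1/2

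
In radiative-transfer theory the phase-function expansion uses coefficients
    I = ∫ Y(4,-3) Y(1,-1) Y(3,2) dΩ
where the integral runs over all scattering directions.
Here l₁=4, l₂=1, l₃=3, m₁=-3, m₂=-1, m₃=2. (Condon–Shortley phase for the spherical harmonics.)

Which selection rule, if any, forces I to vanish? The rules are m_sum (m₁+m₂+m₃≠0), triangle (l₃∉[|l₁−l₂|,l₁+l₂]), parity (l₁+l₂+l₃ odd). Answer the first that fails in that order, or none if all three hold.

Σmᵢ = -2  ✗
l₃∈[|l₁−l₂|,l₁+l₂]=[3,5], have l₃=3
Σlᵢ = 8 ⇒ even

m_sum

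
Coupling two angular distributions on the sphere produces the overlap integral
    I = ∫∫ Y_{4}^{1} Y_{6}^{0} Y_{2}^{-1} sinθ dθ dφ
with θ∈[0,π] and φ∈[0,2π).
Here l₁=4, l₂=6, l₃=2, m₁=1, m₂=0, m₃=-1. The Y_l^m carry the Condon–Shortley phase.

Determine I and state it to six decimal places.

Rules hold: Σm=0, L=12 even, 2≤2≤10.
N = 9·13·5 = 585
Δ = 8!·0!·4!/13! = 1/6435
Racah Σ t=4..4: t=4:+1/2304 = 1/2304
⇒ 3j(4 6 2; 0 0 0)² = 5/143, sgn +1
Racah Σ t=3..3: t=3:−1/4320 = -1/4320
⇒ 3j(4 6 2; 1 0 -1)² = 8/429, sgn +1
4πI² = N·(3j₀)²·(3jₘ)² = 600/1573
I = +1·√(0.381437/4π) = 0.17422334

0.174223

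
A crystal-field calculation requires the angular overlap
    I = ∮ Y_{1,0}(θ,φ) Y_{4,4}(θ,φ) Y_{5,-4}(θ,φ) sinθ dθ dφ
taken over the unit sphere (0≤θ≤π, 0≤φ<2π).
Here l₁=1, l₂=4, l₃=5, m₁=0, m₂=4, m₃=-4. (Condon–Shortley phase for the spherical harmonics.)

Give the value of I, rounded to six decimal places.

Rules hold: Σm=0, L=10 even, 3≤5≤5.
N = 3·9·11 = 297
Δ = 0!·2!·8!/11! = 1/495
Racah Σ t=0..0: t=0:+1/576 = 1/576
⇒ 3j(1 4 5; 0 0 0)² = 5/99, sgn -1
Racah Σ t=0..0: t=0:+1/40320 = 1/40320
⇒ 3j(1 4 5; 0 4 -4)² = 1/55, sgn -1
4πI² = N·(3j₀)²·(3jₘ)² = 3/11
I = +1·√(0.272727/4π) = 0.14731920

0.147319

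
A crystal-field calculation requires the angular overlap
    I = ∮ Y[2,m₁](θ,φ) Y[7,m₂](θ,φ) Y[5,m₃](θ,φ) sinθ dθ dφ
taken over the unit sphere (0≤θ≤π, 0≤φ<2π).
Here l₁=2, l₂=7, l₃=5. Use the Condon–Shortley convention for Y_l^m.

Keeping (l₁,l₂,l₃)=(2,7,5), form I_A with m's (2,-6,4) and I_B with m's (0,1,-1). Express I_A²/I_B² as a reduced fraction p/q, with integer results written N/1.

l's match ⇒ only the (l;m) 3-j factors differ between A and B.
A: triangle coeff Δ(2,7,5) = 1/15015; Σ_t [0,0]: t=0:+1/8709120 = 1/8709120; (3j)²=1/21 [(2 7 5; 2 -6 4)], sign=-1
B: triangle coeff Δ(2,7,5) = 1/15015; Σ_t [2,2]: t=2:+1/69120 = 1/69120; (3j)²=4/143 [(2 7 5; 0 1 -1)], sign=+1
I_A²/I_B² = (1/21)/(4/143) = 143/84

143/84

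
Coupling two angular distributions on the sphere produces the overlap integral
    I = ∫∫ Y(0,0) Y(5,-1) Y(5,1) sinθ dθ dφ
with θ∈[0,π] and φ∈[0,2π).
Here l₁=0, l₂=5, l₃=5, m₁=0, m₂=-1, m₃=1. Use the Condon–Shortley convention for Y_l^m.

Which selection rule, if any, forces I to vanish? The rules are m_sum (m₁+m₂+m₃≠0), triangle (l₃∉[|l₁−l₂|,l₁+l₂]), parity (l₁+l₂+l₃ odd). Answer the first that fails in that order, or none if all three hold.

m₁+m₂+m₃ = 0 − 1 + 1 = 0  ✓
triangle: |0−5|=5 ≤ l₃=5 ≤ 0+5=5  ✓
parity: l₁+l₂+l₃ = 10 is even  ✓

none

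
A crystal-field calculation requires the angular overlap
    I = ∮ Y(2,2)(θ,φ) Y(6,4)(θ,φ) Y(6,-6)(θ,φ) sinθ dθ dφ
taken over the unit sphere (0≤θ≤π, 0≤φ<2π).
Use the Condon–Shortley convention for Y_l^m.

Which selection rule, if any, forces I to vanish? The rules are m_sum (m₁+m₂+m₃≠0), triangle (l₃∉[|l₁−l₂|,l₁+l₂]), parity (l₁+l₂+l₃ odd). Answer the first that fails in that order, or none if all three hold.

azimuthal sum: 2 + 4 − 6 = 0  ✓
4 ≤ 6 ≤ 8 (triangle on l)  ✓
L = 2 + 6 + 6 = 14 (even)  ✓

none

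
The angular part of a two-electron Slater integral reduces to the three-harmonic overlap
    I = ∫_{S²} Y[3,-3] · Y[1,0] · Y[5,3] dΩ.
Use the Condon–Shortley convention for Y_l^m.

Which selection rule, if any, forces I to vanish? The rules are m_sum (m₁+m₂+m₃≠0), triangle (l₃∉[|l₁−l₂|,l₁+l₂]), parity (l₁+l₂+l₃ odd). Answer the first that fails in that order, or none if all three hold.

triangle

Σmᵢ = 0  ✓
l₃∈[|l₁−l₂|,l₁+l₂]=[2,4], have l₃=5  ✗
Σlᵢ = 9 ⇒ odd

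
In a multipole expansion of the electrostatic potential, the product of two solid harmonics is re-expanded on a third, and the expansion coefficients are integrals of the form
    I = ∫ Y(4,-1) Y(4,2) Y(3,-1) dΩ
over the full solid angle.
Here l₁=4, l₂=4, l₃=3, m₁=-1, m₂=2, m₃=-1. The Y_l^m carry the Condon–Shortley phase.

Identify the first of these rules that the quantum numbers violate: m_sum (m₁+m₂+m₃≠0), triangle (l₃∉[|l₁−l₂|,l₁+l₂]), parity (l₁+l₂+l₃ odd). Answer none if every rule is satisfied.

parity

azimuthal sum: -1 + 2 − 1 = 0  ✓
0 ≤ 3 ≤ 8 (triangle on l)  ✓
L = 4 + 4 + 3 = 11 (odd)  ✗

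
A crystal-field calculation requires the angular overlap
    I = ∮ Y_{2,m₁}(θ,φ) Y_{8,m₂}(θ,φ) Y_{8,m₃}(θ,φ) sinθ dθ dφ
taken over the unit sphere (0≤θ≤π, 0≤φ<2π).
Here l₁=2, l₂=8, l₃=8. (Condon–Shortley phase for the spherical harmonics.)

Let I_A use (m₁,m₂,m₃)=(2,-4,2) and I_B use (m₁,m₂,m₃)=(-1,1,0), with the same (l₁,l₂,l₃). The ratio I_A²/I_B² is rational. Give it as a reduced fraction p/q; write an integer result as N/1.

55/1

Same 2,8,8: normalisation and zero-m 3j drop out of the ratio.
A: Δ: 2! 2! 14! / 19! → 1/348840; sum: t=0:+1/348364800 = 1/348364800; 3j²(2 8 8; 2 -4 2) = Δ·Π!·Σ² = 11/646  (sign +1)
B: Δ: 2! 2! 14! / 19! → 1/348840; sum: t=1:−1/58060800 t=2:+1/50803200 = 1/406425600; 3j²(2 8 8; -1 1 0) = Δ·Π!·Σ² = 1/3230  (sign +1)
I_A²/I_B² = (11/646)/(1/3230) = 55/1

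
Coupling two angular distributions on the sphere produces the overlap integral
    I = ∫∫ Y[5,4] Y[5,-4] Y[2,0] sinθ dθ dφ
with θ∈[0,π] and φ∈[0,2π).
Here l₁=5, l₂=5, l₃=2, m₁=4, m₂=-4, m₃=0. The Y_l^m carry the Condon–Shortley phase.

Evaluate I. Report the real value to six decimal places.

Checks pass: Σm=0; 12 even; l₃=2∈[0,10].
(2·5+1)(2·5+1)(2·2+1) = 605
Δ: 8! 2! 2! / 13! → 1/38610
sum: t=3:−1/2880 t=4:+1/576 t=5:−1/2880 = 1/960
3j²(5 5 2; 0 0 0) = Δ·Π!·Σ² = 10/429  (sign +1)
sum: t=0:+1/40320 t=1:−1/20160 = -1/40320
3j²(5 5 2; 4 -4 0) = Δ·Π!·Σ² = 6/715  (sign -1)
combine: 4πI² = 605·10/429·6/715 = 20/169
take √, sign -1: I = -0.09704356

-0.097044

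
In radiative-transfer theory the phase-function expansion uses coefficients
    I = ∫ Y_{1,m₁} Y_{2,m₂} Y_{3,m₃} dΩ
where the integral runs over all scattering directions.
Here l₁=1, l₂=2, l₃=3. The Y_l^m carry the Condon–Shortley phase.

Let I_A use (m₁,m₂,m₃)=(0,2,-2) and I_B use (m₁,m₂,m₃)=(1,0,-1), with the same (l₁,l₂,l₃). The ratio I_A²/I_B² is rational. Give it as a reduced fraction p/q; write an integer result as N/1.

5/6

Same 1,2,3: normalisation and zero-m 3j drop out of the ratio.
A: Δ: 0! 2! 4! / 7! → 1/105; sum: t=0:+1/24 = 1/24; 3j²(1 2 3; 0 2 -2) = Δ·Π!·Σ² = 1/21  (sign -1)
B: Δ: 0! 2! 4! / 7! → 1/105; sum: t=0:+1/8 = 1/8; 3j²(1 2 3; 1 0 -1) = Δ·Π!·Σ² = 2/35  (sign +1)
I_A²/I_B² = (1/21)/(2/35) = 5/6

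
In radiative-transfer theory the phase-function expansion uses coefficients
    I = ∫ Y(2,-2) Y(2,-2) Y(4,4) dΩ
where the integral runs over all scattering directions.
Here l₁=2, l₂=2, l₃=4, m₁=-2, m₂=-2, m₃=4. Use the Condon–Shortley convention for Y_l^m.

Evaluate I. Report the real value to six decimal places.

m-sum 0 ✓  L=8 even ✓  0≤4≤4 ✓
Π(2lᵢ+1) = 5×5×9 = 225
triangle coeff Δ(2,2,4) = 1/630
Σ_t [0,0]: t=0:+1/16 = 1/16
(3j)²=2/35 [(2 2 4; 0 0 0)], sign=+1
Σ_t [0,0]: t=0:+1/576 = 1/576
(3j)²=1/9 [(2 2 4; -2 -2 4)], sign=+1
⇒ 4πI² = 10/7
I = (+1)√(10/7/(4π)) = 0.33716777

0.337168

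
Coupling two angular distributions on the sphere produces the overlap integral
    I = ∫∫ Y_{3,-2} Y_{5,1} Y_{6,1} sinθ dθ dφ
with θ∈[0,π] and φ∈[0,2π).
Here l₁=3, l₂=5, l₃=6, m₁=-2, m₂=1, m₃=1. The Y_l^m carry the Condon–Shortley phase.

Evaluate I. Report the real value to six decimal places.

Checks pass: Σm=0; 14 even; l₃=6∈[2,8].
(2·3+1)(2·5+1)(2·6+1) = 1001
Δ: 2! 4! 8! / 15! → 1/675675
sum: t=0:+1/8640 t=1:−1/2304 t=2:+1/8640 = -7/34560
3j²(3 5 6; 0 0 0) = Δ·Π!·Σ² = 7/429  (sign -1)
sum: t=1:−1/17280 t=2:+1/6912 = 1/11520
3j²(3 5 6; -2 1 1) = Δ·Π!·Σ² = 2/143  (sign -1)
combine: 4πI² = 1001·7/429·2/143 = 98/429
take √, sign +1: I = 0.13482780

0.134828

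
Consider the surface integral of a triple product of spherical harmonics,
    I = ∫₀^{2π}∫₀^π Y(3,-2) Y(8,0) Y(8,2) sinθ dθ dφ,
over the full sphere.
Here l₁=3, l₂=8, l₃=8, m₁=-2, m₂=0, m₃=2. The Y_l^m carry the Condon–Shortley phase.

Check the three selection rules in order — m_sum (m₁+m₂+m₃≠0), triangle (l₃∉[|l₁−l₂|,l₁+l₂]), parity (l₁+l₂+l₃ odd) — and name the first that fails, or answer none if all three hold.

parity

azimuthal sum: -2 + 0 + 2 = 0  ✓
5 ≤ 8 ≤ 11 (triangle on l)  ✓
L = 3 + 8 + 8 = 19 (odd)  ✗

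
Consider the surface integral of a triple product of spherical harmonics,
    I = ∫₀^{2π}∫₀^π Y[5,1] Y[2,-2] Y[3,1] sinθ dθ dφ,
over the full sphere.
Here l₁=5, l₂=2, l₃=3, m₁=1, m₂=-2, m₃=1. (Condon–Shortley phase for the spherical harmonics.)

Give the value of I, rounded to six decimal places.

-0.092802

m-sum 0 ✓  L=10 even ✓  3≤3≤7 ✓
Π(2lᵢ+1) = 11×5×7 = 385
triangle coeff Δ(5,2,3) = 1/2310
Σ_t [2,2]: t=2:+1/144 = 1/144
(3j)²=10/231 [(5 2 3; 0 0 0)], sign=-1
Σ_t [0,0]: t=0:+1/1152 = 1/1152
(3j)²=1/154 [(5 2 3; 1 -2 1)], sign=+1
⇒ 4πI² = 25/231
I = (-1)√(25/231/(4π)) = -0.09280237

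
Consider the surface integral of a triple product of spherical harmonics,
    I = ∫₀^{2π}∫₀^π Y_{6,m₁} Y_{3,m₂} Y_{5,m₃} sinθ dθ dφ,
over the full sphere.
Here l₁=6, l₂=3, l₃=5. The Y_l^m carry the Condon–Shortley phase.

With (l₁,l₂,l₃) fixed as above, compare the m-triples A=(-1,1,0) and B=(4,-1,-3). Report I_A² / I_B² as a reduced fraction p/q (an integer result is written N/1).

Shared (l₁,l₂,l₃)=(6,3,5): N and (l;000)² cancel in I_A²/I_B².
A: Δ = 4!·8!·2!/15! = 1/675675; Racah Σ t=2..4: t=2:+1/5760 t=3:−1/3456 t=4:+1/34560 = -1/11520; ⇒ 3j(6 3 5; -1 1 0)² = 2/429, sgn +1
B: Δ = 4!·8!·2!/15! = 1/675675; Racah Σ t=0..2: t=0:+1/69120 t=1:−1/30240 t=2:+1/322560 = -1/64512; ⇒ 3j(6 3 5; 4 -1 -3)² = 10/1001, sgn -1
I_A²/I_B² = (2/429)/(10/1001) = 7/15

7/15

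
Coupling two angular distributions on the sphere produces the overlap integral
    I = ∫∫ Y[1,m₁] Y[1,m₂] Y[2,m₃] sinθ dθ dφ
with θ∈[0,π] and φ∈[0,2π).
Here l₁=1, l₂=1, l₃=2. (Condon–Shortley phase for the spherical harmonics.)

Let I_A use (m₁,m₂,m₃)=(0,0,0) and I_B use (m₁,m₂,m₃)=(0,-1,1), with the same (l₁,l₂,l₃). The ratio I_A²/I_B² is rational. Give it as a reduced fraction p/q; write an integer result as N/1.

l's match ⇒ only the (l;m) 3-j factors differ between A and B.
A: triangle coeff Δ(1,1,2) = 1/30; Σ_t [0,0]: t=0:+1/1 = 1/1; (3j)²=2/15 [(1 1 2; 0 0 0)], sign=+1
B: triangle coeff Δ(1,1,2) = 1/30; Σ_t [0,0]: t=0:+1/2 = 1/2; (3j)²=1/10 [(1 1 2; 0 -1 1)], sign=-1
I_A²/I_B² = (2/15)/(1/10) = 4/3

4/3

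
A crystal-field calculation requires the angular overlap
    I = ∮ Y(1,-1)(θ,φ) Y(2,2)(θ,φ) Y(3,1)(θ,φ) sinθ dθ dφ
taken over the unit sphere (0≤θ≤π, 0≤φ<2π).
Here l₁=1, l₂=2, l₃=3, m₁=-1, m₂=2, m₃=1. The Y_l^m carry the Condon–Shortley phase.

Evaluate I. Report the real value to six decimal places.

m-sum = -1 + 2 + 1 = 2 ≠ 0 ⇒ I = 0

0.000000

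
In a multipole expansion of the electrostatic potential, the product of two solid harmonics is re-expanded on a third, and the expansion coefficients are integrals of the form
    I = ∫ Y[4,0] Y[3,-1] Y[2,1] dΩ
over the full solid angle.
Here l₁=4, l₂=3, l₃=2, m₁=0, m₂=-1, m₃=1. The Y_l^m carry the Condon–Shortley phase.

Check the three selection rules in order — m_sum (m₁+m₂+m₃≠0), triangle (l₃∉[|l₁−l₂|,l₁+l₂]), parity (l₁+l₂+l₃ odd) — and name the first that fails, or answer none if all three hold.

Σmᵢ = 0  ✓
l₃∈[|l₁−l₂|,l₁+l₂]=[1,7], have l₃=2  ✓
Σlᵢ = 9 ⇒ odd  ✗

parity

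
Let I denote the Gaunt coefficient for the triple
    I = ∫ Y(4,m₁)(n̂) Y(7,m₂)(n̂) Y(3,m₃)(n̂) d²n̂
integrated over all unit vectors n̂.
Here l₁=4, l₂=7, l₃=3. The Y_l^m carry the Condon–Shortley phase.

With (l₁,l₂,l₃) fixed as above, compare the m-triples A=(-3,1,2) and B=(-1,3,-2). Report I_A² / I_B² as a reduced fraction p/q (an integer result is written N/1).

1/21

Shared (l₁,l₂,l₃)=(4,7,3): N and (l;000)² cancel in I_A²/I_B².
A: Δ = 8!·0!·6!/15! = 1/45045; Racah Σ t=7..7: t=7:−1/604800 = -1/604800; ⇒ 3j(4 7 3; -3 1 2)² = 16/15015, sgn +1
B: Δ = 8!·0!·6!/15! = 1/45045; Racah Σ t=5..5: t=5:−1/86400 = -1/86400; ⇒ 3j(4 7 3; -1 3 -2)² = 16/715, sgn +1
I_A²/I_B² = (16/15015)/(16/715) = 1/21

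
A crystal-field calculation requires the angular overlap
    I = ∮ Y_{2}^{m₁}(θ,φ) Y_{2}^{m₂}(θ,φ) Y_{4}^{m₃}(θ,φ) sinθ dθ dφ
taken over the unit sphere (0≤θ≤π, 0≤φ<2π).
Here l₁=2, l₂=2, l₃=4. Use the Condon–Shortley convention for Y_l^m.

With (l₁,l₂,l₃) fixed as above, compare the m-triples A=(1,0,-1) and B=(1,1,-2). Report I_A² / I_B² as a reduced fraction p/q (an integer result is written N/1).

3/4

l's match ⇒ only the (l;m) 3-j factors differ between A and B.
A: triangle coeff Δ(2,2,4) = 1/630; Σ_t [0,0]: t=0:+1/24 = 1/24; (3j)²=1/21 [(2 2 4; 1 0 -1)], sign=-1
B: triangle coeff Δ(2,2,4) = 1/630; Σ_t [0,0]: t=0:+1/36 = 1/36; (3j)²=4/63 [(2 2 4; 1 1 -2)], sign=+1
I_A²/I_B² = (1/21)/(4/63) = 3/4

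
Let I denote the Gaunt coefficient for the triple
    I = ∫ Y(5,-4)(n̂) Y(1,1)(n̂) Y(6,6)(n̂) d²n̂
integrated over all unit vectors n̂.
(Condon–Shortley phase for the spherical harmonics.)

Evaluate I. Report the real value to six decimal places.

Σmᵢ = 3 ≠ 0, so the φ-integral vanishes; I = 0

0.000000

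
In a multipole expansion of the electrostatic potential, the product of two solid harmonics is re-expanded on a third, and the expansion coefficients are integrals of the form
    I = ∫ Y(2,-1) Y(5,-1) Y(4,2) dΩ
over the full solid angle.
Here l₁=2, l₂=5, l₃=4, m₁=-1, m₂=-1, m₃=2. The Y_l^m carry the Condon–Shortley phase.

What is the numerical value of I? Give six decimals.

L=11 odd ⇒ parity kills the (l;000) factor ⇒ I = 0

0.000000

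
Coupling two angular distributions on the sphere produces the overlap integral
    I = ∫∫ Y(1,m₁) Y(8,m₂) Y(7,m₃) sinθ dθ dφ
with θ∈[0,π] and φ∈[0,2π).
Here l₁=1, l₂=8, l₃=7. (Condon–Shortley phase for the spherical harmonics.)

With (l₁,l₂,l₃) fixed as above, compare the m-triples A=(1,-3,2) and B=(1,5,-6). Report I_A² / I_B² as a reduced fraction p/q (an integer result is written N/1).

55/3

l's match ⇒ only the (l;m) 3-j factors differ between A and B.
A: triangle coeff Δ(1,8,7) = 1/2040; Σ_t [0,0]: t=0:+1/87091200 = 1/87091200; (3j)²=11/408 [(1 8 7; 1 -3 2)], sign=-1
B: triangle coeff Δ(1,8,7) = 1/2040; Σ_t [0,0]: t=0:+1/12454041600 = 1/12454041600; (3j)²=1/680 [(1 8 7; 1 5 -6)], sign=-1
I_A²/I_B² = (11/408)/(1/680) = 55/3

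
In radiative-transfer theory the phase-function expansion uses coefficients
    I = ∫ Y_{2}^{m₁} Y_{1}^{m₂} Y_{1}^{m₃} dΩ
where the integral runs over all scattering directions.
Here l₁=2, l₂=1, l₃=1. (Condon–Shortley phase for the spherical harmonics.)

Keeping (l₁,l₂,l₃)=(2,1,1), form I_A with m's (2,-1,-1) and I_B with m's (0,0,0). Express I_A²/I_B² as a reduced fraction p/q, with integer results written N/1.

3/2

Shared (l₁,l₂,l₃)=(2,1,1): N and (l;000)² cancel in I_A²/I_B².
A: Δ = 2!·2!·0!/5! = 1/30; Racah Σ t=0..0: t=0:+1/4 = 1/4; ⇒ 3j(2 1 1; 2 -1 -1)² = 1/5, sgn +1
B: Δ = 2!·2!·0!/5! = 1/30; Racah Σ t=1..1: t=1:−1/1 = -1/1; ⇒ 3j(2 1 1; 0 0 0)² = 2/15, sgn +1
I_A²/I_B² = (1/5)/(2/15) = 3/2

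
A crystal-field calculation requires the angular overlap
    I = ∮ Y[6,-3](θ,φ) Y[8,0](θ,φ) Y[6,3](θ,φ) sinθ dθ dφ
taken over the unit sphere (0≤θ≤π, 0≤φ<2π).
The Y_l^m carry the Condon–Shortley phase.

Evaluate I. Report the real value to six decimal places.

Rules hold: Σm=0, L=20 even, 2≤6≤14.
N = 13·17·13 = 2873
Δ = 8!·4!·8!/21! = 1/1309458150
Racah Σ t=2..6: t=2:+1/49766400 t=3:−1/3110400 t=4:+1/1327104 t=5:−1/3110400 t=6:+1/49766400 = 1/6635520
⇒ 3j(6 8 6; 0 0 0)² = 350/46189, sgn +1
Racah Σ t=5..8: t=5:−1/12441600 t=6:+1/12441600 t=7:−1/101606400 t=8:+1/9754214400 = -19/1950842880
⇒ 3j(6 8 6; -3 0 3)² = 19/34034, sgn +1
4πI² = N·(3j₀)²·(3jₘ)² = 25/2057
I = +1·√(0.0121536/4π) = 0.03109911

0.031099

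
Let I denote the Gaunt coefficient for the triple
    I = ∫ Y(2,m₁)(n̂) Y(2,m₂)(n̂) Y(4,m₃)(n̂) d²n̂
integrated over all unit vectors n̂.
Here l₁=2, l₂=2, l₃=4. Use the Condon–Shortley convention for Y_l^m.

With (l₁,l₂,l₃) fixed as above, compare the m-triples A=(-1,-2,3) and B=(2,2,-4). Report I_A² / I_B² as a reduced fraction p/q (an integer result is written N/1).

1/2

Same 2,2,4: normalisation and zero-m 3j drop out of the ratio.
A: Δ: 0! 4! 4! / 9! → 1/630; sum: t=0:+1/144 = 1/144; 3j²(2 2 4; -1 -2 3) = Δ·Π!·Σ² = 1/18  (sign -1)
B: Δ: 0! 4! 4! / 9! → 1/630; sum: t=0:+1/576 = 1/576; 3j²(2 2 4; 2 2 -4) = Δ·Π!·Σ² = 1/9  (sign +1)
I_A²/I_B² = (1/18)/(1/9) = 1/2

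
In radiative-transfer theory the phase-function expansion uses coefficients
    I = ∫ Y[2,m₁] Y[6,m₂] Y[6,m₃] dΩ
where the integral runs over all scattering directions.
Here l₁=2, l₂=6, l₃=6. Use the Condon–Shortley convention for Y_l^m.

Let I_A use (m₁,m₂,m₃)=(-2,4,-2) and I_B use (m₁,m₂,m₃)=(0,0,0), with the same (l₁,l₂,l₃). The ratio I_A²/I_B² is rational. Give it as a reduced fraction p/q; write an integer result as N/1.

45/49

Shared (l₁,l₂,l₃)=(2,6,6): N and (l;000)² cancel in I_A²/I_B².
A: Δ = 2!·2!·10!/15! = 1/90090; Racah Σ t=2..2: t=2:+1/322560 = 1/322560; ⇒ 3j(2 6 6; -2 4 -2)² = 18/1001, sgn +1
B: Δ = 2!·2!·10!/15! = 1/90090; Racah Σ t=0..2: t=0:+1/69120 t=1:−1/14400 t=2:+1/69120 = -7/172800; ⇒ 3j(2 6 6; 0 0 0)² = 14/715, sgn -1
I_A²/I_B² = (18/1001)/(14/715) = 45/49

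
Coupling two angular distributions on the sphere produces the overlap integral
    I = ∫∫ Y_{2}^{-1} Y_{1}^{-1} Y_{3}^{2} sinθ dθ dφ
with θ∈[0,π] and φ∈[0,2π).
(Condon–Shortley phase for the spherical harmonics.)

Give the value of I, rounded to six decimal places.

Rules hold: Σm=0, L=6 even, 1≤3≤3.
N = 5·3·7 = 105
Δ = 0!·4!·2!/7! = 1/105
Racah Σ t=0..0: t=0:+1/4 = 1/4
⇒ 3j(2 1 3; 0 0 0)² = 3/35, sgn -1
Racah Σ t=0..0: t=0:+1/12 = 1/12
⇒ 3j(2 1 3; -1 -1 2)² = 2/21, sgn -1
4πI² = N·(3j₀)²·(3jₘ)² = 6/7
I = +1·√(0.857143/4π) = 0.26116903

0.261169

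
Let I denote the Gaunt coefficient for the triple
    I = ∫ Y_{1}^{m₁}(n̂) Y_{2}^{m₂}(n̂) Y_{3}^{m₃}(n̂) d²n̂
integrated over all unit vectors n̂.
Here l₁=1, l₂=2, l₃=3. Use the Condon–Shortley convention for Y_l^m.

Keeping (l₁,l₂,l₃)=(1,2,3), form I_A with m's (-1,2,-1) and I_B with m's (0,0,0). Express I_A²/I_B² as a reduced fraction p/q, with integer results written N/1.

1/9

l's match ⇒ only the (l;m) 3-j factors differ between A and B.
A: triangle coeff Δ(1,2,3) = 1/105; Σ_t [0,0]: t=0:+1/48 = 1/48; (3j)²=1/105 [(1 2 3; -1 2 -1)], sign=+1
B: triangle coeff Δ(1,2,3) = 1/105; Σ_t [0,0]: t=0:+1/4 = 1/4; (3j)²=3/35 [(1 2 3; 0 0 0)], sign=-1
I_A²/I_B² = (1/105)/(3/35) = 1/9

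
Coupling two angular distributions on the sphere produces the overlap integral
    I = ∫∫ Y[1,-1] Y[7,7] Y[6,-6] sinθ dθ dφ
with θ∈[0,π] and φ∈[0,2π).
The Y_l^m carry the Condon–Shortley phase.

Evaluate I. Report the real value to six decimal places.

Rules hold: Σm=0, L=14 even, 6≤6≤8.
N = 3·15·13 = 585
Δ = 2!·0!·12!/15! = 1/1365
Racah Σ t=1..1: t=1:−1/518400 = -1/518400
⇒ 3j(1 7 6; 0 0 0)² = 7/195, sgn -1
Racah Σ t=2..2: t=2:+1/958003200 = 1/958003200
⇒ 3j(1 7 6; -1 7 -6)² = 1/15, sgn +1
4πI² = N·(3j₀)²·(3jₘ)² = 7/5
I = -1·√(1.4/4π) = -0.33377906

-0.333779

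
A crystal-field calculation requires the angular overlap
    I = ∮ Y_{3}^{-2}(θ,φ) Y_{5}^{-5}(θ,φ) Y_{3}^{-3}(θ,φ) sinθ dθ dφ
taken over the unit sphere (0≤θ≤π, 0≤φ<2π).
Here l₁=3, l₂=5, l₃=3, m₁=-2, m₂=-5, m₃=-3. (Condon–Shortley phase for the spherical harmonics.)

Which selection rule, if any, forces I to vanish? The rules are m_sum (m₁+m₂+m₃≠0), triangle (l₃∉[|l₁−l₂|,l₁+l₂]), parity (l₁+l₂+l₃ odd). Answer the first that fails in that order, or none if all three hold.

m₁+m₂+m₃ = -2 − 5 − 3 = -10  ✗
triangle: |3−5|=2 ≤ l₃=3 ≤ 3+5=8
parity: l₁+l₂+l₃ = 11 is odd

m_sum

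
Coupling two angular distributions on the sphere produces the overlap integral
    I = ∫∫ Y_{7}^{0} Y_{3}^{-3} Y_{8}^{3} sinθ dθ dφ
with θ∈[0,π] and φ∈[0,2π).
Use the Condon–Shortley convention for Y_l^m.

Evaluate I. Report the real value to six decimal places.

0.183025

Rules hold: Σm=0, L=18 even, 4≤8≤10.
N = 15·7·17 = 1785
Δ = 2!·12!·4!/19! = 1/5290740
Racah Σ t=0..2: t=0:+1/7257600 t=1:−1/2073600 t=2:+1/7257600 = -1/4838400
⇒ 3j(7 3 8; 0 0 0)² = 252/20995, sgn -1
Racah Σ t=0..0: t=0:+1/29030400 = 1/29030400
⇒ 3j(7 3 8; 0 -3 3)² = 165/8398, sgn -1
4πI² = N·(3j₀)²·(3jₘ)² = 436590/1037153
I = +1·√(0.42095/4π) = 0.18302506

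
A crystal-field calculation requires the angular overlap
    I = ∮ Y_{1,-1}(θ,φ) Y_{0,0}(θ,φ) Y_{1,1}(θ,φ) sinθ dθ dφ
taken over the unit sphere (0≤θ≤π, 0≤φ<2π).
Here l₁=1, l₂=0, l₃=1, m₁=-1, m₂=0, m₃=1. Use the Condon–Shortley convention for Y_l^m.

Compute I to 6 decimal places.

-0.282095

m-sum 0 ✓  L=2 even ✓  1≤1≤1 ✓
Π(2lᵢ+1) = 3×1×3 = 9
triangle coeff Δ(1,0,1) = 1/3
Σ_t [0,0]: t=0:+1/1 = 1/1
(3j)²=1/3 [(1 0 1; 0 0 0)], sign=-1
Σ_t [0,0]: t=0:+1/2 = 1/2
(3j)²=1/3 [(1 0 1; -1 0 1)], sign=+1
⇒ 4πI² = 1/1
I = (-1)√(1/1/(4π)) = -0.28209479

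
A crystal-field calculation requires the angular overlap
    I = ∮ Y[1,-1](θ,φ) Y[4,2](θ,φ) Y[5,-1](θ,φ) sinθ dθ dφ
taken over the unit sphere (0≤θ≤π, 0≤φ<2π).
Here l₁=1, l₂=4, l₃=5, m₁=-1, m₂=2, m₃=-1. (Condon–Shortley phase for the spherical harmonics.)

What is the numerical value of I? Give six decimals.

-0.120286

m-sum 0 ✓  L=10 even ✓  3≤5≤5 ✓
Π(2lᵢ+1) = 3×9×11 = 297
triangle coeff Δ(1,4,5) = 1/495
Σ_t [0,0]: t=0:+1/576 = 1/576
(3j)²=5/99 [(1 4 5; 0 0 0)], sign=-1
Σ_t [0,0]: t=0:+1/2880 = 1/2880
(3j)²=2/165 [(1 4 5; -1 2 -1)], sign=+1
⇒ 4πI² = 2/11
I = (-1)√(2/11/(4π)) = -0.12028562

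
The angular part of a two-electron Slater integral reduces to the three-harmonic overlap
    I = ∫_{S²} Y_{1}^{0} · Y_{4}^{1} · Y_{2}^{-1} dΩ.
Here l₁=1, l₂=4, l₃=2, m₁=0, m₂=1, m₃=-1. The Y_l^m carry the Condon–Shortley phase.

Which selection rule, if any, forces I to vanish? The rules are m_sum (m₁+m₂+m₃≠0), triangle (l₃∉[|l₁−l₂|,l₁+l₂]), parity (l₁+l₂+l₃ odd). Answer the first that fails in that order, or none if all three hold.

triangle

m₁+m₂+m₃ = 0 + 1 − 1 = 0  ✓
triangle: |1−4|=3 ≤ l₃=2 ≤ 1+4=5  ✗
parity: l₁+l₂+l₃ = 7 is odd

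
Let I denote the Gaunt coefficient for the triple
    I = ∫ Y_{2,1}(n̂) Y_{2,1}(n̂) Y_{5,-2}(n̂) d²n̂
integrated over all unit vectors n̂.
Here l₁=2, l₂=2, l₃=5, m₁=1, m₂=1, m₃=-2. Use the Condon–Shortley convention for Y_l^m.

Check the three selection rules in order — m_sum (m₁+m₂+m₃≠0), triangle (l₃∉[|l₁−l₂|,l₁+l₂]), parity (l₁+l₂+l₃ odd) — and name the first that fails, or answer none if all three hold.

triangle

m₁+m₂+m₃ = 1 + 1 − 2 = 0  ✓
triangle: |2−2|=0 ≤ l₃=5 ≤ 2+2=4  ✗
parity: l₁+l₂+l₃ = 9 is odd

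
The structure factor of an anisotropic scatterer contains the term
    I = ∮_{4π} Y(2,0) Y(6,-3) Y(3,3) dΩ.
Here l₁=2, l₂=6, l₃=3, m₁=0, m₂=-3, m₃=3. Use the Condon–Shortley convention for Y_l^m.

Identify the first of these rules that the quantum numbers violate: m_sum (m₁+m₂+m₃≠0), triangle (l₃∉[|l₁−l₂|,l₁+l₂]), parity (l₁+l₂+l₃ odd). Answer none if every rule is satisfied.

triangle

azimuthal sum: 0 − 3 + 3 = 0  ✓
4 ≤ 3 ≤ 8 (triangle on l)  ✗
L = 2 + 6 + 3 = 11 (odd)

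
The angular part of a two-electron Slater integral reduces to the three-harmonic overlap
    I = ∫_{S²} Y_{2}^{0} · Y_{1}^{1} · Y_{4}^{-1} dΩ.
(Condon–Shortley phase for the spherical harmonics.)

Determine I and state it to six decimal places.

|2−1|≤4≤2+1 violated ⇒ I = 0

0.000000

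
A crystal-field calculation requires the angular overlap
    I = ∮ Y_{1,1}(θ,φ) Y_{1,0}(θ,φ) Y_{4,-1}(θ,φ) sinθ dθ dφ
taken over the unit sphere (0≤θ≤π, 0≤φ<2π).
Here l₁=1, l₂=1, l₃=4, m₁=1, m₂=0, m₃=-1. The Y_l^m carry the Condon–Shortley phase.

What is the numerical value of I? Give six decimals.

l₃=4 ∉ [0,2] — triangle fails ⇒ I = 0

0.000000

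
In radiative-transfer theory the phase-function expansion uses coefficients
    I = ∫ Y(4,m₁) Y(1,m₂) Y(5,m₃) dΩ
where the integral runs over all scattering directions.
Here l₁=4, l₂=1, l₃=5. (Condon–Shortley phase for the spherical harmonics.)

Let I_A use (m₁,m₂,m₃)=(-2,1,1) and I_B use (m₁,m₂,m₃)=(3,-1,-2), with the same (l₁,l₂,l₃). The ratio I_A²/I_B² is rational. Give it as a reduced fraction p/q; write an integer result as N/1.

Shared (l₁,l₂,l₃)=(4,1,5): N and (l;000)² cancel in I_A²/I_B².
A: Δ = 0!·8!·2!/11! = 1/495; Racah Σ t=0..0: t=0:+1/2880 = 1/2880; ⇒ 3j(4 1 5; -2 1 1)² = 2/165, sgn +1
B: Δ = 0!·8!·2!/11! = 1/495; Racah Σ t=0..0: t=0:+1/10080 = 1/10080; ⇒ 3j(4 1 5; 3 -1 -2)² = 1/165, sgn -1
I_A²/I_B² = (2/165)/(1/165) = 2/1

2/1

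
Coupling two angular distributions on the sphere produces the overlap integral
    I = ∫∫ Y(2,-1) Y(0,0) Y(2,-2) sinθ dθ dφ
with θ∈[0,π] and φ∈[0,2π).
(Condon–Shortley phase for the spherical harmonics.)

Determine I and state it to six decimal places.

Σmᵢ = -3 ≠ 0, so the φ-integral vanishes; I = 0

0.000000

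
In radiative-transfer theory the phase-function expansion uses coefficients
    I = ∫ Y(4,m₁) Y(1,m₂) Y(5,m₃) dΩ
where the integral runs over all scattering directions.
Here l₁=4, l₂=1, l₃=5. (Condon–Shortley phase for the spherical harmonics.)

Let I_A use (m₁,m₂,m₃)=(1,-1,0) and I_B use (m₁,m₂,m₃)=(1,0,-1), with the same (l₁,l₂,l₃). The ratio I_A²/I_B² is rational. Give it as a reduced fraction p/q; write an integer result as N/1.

Shared (l₁,l₂,l₃)=(4,1,5): N and (l;000)² cancel in I_A²/I_B².
A: Δ = 0!·8!·2!/11! = 1/495; Racah Σ t=0..0: t=0:+1/1440 = 1/1440; ⇒ 3j(4 1 5; 1 -1 0)² = 2/99, sgn -1
B: Δ = 0!·8!·2!/11! = 1/495; Racah Σ t=0..0: t=0:+1/720 = 1/720; ⇒ 3j(4 1 5; 1 0 -1)² = 8/165, sgn +1
I_A²/I_B² = (2/99)/(8/165) = 5/12

5/12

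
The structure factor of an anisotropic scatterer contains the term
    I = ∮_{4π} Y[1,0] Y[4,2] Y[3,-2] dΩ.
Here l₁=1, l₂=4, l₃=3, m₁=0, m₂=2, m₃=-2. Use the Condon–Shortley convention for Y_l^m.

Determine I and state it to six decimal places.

0.213244

Rules hold: Σm=0, L=8 even, 3≤3≤5.
N = 3·9·7 = 189
Δ = 2!·0!·6!/9! = 1/252
Racah Σ t=1..1: t=1:−1/36 = -1/36
⇒ 3j(1 4 3; 0 0 0)² = 4/63, sgn +1
Racah Σ t=1..1: t=1:−1/120 = -1/120
⇒ 3j(1 4 3; 0 2 -2)² = 1/21, sgn +1
4πI² = N·(3j₀)²·(3jₘ)² = 4/7
I = +1·√(0.571429/4π) = 0.21324362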